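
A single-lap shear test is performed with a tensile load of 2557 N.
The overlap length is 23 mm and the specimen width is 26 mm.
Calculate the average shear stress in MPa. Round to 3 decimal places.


Shear stress = F / (overlap * width)
= 2557 / (23 * 26)
= 2557 / 598
= 4.276 MPa

4.276


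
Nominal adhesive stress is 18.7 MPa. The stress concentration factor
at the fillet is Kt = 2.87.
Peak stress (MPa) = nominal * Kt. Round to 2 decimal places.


Peak = 18.7 * 2.87 = 53.67 MPa

53.67


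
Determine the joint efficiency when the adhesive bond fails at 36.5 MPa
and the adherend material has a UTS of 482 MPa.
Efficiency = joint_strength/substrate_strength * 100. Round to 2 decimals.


Joint efficiency = 36.5 / 482 * 100
= 7.57%

7.57


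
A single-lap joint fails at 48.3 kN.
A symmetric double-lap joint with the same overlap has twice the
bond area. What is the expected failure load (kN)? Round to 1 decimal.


Double-lap load = 2 * 48.3 = 96.6 kN

96.6


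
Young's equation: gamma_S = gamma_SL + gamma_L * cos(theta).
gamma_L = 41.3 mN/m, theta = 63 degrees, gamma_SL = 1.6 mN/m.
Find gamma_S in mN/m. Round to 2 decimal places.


cos(63 deg) = 0.453990
gamma_S = 1.6 + 41.3 * 0.453990
= 20.35 mN/m

20.35


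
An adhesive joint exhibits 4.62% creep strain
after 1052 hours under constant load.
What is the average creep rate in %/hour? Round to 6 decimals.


Creep rate = strain / time
= 4.62 / 1052
= 0.004392 %/h

0.004392


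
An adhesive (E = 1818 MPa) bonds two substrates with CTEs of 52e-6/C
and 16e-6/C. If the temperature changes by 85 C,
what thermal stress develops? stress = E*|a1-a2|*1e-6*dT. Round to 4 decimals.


Stress = 1818 * |52 - 16| * 1e-6 * 85
= 5.5631 MPa

5.5631


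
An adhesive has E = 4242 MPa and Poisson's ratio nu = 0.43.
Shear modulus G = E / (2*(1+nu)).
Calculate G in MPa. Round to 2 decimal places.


G = 4242 / (2*(1+0.43))
= 4242 / 2.86
= 1483.22 MPa

1483.22


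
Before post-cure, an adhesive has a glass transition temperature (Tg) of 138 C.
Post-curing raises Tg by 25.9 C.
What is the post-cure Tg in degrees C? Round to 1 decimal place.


Tg_post = Tg_base + delta_Tg
= 138 + 25.9
= 163.9 C

163.9


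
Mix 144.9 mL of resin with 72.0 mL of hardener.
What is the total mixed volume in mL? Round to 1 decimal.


Total = 144.9 + 72.0 = 216.9 mL

216.9


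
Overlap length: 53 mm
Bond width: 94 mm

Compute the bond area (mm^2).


Bond area = 53 * 94 = 4982 mm^2

4982


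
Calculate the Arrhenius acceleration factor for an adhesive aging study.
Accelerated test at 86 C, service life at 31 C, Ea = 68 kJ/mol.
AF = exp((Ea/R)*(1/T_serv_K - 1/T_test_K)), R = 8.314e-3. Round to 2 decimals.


T_test = 359.15 K, T_serv = 304.15 K
Ea/R = 68 / 0.008314 = 8178.98
AF = exp(8178.98 * (1/304.15 - 1/359.15))
= 61.44

61.44


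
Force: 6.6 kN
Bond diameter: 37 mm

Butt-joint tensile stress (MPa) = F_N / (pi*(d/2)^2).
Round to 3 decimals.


F_N = 6.6 * 1000 = 6600.0 N
A = pi*(18.5)^2 = 1075.2101 mm^2
stress = 6600.0 / 1075.2101 = 6.138 MPa

6.138


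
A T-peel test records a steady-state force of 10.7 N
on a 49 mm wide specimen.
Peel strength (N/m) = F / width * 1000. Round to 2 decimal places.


Peel strength = 10.7 / 49 * 1000
= 218.37 N/m

218.37


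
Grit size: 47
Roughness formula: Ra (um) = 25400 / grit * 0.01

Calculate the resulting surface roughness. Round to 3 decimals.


Ra = 25400 / 47 * 0.01
= 5.404 um

5.404


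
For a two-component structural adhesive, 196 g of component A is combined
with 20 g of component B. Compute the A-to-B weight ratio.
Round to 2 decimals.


Weight ratio A:B = 196 / 20
= 9.80

9.80


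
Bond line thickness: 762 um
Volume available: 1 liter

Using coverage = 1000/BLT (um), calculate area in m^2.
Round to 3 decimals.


1 L = 1e6 mm^3, thickness = 762 um = 0.762 mm
Area = 1e6 / 0.762 mm^2 = (1e6 / 0.762) / 1e6 m^2 = 1000 / 762 m^2
= 1.312 m^2

1.312


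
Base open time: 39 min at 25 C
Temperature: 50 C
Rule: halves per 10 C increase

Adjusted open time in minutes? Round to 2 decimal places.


Acceleration = 2^((50-25)/10) = 5.6569
Open time = 39 / 5.6569 = 6.89 min

6.89


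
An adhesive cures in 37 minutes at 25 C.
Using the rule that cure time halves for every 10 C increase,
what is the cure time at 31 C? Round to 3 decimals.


Factor = 2^((31 - 25) / 10) = 1.5157
Cure time = 37 / 1.5157
= 24.411 minutes

24.411


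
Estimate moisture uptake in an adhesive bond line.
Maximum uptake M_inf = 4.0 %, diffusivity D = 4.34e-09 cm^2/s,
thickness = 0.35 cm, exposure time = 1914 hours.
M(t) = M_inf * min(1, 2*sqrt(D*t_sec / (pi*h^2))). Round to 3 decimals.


Convert time: 1914 h = 6890400 s
ratio = min(1, 2*sqrt(4.34e-09*6890400/(pi*0.35^2)))
= 0.557512
M(t) = 4.0 * 0.557512 = 2.230%

2.230


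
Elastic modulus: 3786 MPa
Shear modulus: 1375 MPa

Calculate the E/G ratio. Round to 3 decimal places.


E / G = 3786 / 1375 = 2.753

2.753


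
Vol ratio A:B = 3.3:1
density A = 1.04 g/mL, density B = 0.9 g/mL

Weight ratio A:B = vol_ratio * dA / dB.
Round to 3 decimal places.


Weight ratio = 3.3 * 1.04 / 0.9
= 3.813

3.813


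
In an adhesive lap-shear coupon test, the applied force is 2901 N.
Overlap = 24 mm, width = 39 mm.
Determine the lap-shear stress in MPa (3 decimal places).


stress = F / (overlap * width)
= 2901 / (24 * 39)
= 3.099 MPa

3.099


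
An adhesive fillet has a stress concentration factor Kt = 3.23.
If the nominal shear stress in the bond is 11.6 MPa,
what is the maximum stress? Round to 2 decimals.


Max stress = 11.6 * 3.23 = 37.47 MPa

37.47


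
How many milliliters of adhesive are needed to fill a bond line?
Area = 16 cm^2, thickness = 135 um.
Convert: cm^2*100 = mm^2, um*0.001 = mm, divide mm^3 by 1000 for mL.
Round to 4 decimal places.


= (16 * 100) * (135 * 0.001) / 1000
= 0.2160 mL

0.2160


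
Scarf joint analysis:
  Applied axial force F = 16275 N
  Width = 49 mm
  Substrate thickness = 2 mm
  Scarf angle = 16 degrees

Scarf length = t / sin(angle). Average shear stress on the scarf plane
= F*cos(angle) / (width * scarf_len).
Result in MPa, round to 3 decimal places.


Scarf length = 2 / sin(16 deg) = 7.2559 mm
cos(16 deg) = 0.961262
Shear = 16275 * 0.961262 / (49 * 7.2559)
= 44.002 MPa

44.002


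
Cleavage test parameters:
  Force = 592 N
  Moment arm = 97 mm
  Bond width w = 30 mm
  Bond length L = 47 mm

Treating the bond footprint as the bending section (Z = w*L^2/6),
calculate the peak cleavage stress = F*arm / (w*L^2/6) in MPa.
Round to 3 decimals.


M = 592 * 97 = 57424 N*mm
Z = 30 * 47^2 / 6 = 66270 / 6 mm^3
sigma = M / Z = 6 * 57424 / 66270 = 344544 / 66270
= 5.199 MPa

5.199


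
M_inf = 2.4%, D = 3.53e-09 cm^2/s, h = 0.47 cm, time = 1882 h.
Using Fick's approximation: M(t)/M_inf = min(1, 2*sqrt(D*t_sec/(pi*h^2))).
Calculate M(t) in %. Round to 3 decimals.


t = 6775200 s
ratio = min(1, 2*sqrt(3.53e-09*6775200/(pi*0.2209)))
= 0.371283
M(t) = 2.4 * 0.371283 = 0.891%

0.891


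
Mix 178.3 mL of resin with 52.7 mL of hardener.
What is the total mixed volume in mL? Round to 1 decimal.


Total = 178.3 + 52.7 = 231.0 mL

231.0


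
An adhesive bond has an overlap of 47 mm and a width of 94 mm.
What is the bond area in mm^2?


Bond area = overlap * width
= 47 * 94
= 4418 mm^2

4418


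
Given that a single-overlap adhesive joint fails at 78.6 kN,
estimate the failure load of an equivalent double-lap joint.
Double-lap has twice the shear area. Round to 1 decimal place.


Double-lap factor = 2
Expected load = 78.6 * 2 = 157.2 kN

157.2


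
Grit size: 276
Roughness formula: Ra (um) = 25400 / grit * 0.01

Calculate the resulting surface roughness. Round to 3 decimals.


Ra = 25400 / 276 * 0.01
= 0.920 um

0.920


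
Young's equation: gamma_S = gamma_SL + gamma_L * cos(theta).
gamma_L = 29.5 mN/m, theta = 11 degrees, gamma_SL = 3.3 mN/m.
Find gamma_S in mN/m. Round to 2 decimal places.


cos(11 deg) = 0.981627
gamma_S = 3.3 + 29.5 * 0.981627
= 32.26 mN/m

32.26


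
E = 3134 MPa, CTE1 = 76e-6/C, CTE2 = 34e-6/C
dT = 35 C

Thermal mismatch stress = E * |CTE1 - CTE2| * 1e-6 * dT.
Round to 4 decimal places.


= 3134 * 42e-6 * 35
= 4.6070 MPa

4.6070


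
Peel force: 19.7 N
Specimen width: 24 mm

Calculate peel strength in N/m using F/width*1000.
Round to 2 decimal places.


Peel strength = 19.7 / 24 * 1000 = 820.83 N/m

820.83


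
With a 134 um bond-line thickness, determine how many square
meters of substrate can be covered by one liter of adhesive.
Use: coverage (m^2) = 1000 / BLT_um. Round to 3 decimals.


Coverage = 1000 / 134 = 7.463 m^2

7.463


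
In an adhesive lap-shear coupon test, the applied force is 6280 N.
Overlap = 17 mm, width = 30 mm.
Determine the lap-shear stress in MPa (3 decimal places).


stress = F / (overlap * width)
= 6280 / (17 * 30)
= 12.314 MPa

12.314


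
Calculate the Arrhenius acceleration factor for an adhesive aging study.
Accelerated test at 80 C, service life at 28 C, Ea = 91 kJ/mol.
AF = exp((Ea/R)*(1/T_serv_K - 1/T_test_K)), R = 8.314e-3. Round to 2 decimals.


T_test = 353.15 K, T_serv = 301.15 K
Ea/R = 91 / 0.008314 = 10945.39
AF = exp(10945.39 * (1/301.15 - 1/353.15))
= 210.97

210.97


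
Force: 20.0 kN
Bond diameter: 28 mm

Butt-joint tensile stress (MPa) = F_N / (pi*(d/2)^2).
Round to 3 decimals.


F_N = 20.0 * 1000 = 20000.0 N
A = pi*(14.0)^2 = 615.7522 mm^2
stress = 20000.0 / 615.7522 = 32.481 MPa

32.481


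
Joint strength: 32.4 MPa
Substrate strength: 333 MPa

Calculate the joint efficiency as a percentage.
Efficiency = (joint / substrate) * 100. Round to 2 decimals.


Efficiency = (32.4 / 333) * 100 = 9.73%

9.73


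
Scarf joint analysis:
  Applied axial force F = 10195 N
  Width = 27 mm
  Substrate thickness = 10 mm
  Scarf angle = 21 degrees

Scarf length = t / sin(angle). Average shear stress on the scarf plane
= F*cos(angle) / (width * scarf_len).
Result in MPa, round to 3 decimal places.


Scarf length = 10 / sin(21 deg) = 27.9043 mm
cos(21 deg) = 0.933580
Shear = 10195 * 0.933580 / (27 * 27.9043)
= 12.633 MPa

12.633


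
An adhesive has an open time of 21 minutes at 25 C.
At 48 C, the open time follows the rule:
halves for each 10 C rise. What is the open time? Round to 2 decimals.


Factor = 2^((48-25)/10) = 4.9246
Open time = 21 / 4.9246 = 4.26 min

4.26


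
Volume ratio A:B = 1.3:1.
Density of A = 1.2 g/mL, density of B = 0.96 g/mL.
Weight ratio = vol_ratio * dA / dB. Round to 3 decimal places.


Wt ratio = 1.3 * 1.2 / 0.96
= 1.625

1.625


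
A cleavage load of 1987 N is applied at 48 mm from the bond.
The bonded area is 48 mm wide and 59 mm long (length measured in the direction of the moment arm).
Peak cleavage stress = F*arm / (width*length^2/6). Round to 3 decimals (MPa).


Moment = 1987 * 48 = 95376 N*mm
Section modulus = 48 * 3481 / 6 = 167088 / 6 mm^3
Stress = 95376 / (167088 / 6) = 572256 / 167088
= 3.425 MPa

3.425


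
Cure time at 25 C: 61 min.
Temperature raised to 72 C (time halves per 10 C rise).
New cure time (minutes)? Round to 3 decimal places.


Acceleration factor = 2^(47/10) = 25.9921
New time = 61 / 25.9921 = 2.347 min

2.347


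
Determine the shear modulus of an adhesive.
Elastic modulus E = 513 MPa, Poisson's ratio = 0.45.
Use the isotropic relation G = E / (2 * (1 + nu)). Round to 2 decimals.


G = 513 / (2*(1+0.45)) = 513 / 2.90
= 176.90 MPa

176.90


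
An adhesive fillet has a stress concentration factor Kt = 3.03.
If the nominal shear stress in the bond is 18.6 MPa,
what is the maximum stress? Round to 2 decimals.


Max stress = 18.6 * 3.03 = 56.36 MPa

56.36


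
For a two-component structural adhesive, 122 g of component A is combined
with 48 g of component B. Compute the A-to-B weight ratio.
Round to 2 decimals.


Weight ratio A:B = 122 / 48
= 2.54

2.54


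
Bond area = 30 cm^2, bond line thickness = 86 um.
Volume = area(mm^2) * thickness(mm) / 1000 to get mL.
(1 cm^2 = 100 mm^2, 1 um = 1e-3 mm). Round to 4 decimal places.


area_mm2 = 30 * 100 = 3000
blt_mm = 86 * 1e-3 = 0.086
vol_mm3 = 3000 * 0.086 = 258.0
vol_mL = 258.0 / 1000 = 0.2580 mL

0.2580


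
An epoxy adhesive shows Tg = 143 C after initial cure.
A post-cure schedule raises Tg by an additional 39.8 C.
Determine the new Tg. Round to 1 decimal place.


New Tg = 143 + 39.8
= 182.8 C

182.8


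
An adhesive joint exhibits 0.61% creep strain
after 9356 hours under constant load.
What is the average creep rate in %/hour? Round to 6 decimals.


Creep rate = strain / time
= 0.61 / 9356
= 0.000065 %/h

0.000065


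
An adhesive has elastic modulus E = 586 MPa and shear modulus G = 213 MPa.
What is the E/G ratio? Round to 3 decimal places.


E/G = 586 / 213 = 2.751

2.751


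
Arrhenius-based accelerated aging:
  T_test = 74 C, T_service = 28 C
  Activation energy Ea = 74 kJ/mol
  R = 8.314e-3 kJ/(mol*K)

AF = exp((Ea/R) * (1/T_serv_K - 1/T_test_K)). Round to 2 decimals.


T_test_K = 347.15, T_serv_K = 301.15
AF = exp((74/8.314e-3) * (1/301.15 - 1/347.15))
= 50.22

50.22


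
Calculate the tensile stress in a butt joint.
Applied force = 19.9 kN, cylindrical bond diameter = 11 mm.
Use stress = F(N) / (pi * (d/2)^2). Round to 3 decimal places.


A = pi * 5.5^2 = 95.0332 mm^2
sigma = 19900.0 / 95.0332 = 209.401 MPa

209.401


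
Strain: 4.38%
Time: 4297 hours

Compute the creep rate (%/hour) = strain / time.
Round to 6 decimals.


Creep rate = 4.38 / 4297
= 0.001019 %/h

0.001019


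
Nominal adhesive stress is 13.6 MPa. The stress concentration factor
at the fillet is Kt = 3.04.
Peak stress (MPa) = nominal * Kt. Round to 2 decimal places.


Peak = 13.6 * 3.04 = 41.34 MPa

41.34


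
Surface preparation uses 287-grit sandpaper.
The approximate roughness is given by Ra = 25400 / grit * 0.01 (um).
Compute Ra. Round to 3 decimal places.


Ra = 25400 / 287 * 0.01
= 254 / 287
= 0.885 um

0.885


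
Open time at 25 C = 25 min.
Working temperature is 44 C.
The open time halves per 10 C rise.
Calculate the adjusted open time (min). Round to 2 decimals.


factor = 2^((44 - 25) / 10) = 3.7321
ot = 25 / 3.7321 = 6.70 min

6.70


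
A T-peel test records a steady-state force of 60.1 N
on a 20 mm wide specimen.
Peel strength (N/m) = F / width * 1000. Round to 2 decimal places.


Peel strength = 60.1 / 20 * 1000
= 3005.00 N/m

3005.00


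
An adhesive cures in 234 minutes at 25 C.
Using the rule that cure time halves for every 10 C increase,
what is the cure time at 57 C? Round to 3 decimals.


Factor = 2^((57 - 25) / 10) = 9.1896
Cure time = 234 / 9.1896
= 25.464 minutes

25.464


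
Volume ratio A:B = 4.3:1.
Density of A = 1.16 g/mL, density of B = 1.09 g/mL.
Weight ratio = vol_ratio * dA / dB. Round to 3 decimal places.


Wt ratio = 4.3 * 1.16 / 1.09
= 4.576

4.576


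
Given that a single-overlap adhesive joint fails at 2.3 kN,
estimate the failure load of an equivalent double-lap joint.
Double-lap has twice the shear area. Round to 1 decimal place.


Double-lap factor = 2
Expected load = 2.3 * 2 = 4.6 kN

4.6


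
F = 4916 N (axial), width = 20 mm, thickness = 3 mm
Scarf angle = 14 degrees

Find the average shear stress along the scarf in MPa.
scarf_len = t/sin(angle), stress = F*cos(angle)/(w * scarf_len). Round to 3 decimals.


scarf_len = 3/sin(14 deg) = 12.4007
cos(14 deg) = 0.970296
stress = 4916*0.970296/(20*12.4007) = 19.233 MPa

19.233


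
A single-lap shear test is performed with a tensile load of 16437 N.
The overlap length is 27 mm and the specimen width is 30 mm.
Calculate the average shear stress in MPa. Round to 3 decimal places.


Shear stress = F / (overlap * width)
= 16437 / (27 * 30)
= 16437 / 810
= 20.293 MPa

20.293


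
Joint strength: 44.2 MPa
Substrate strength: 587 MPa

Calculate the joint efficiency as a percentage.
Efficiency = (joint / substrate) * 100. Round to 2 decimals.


Efficiency = (44.2 / 587) * 100 = 7.53%

7.53


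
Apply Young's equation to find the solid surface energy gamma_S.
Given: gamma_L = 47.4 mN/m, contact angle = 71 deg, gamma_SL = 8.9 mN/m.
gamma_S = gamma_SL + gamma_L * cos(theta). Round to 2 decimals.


theta_rad = 71 * pi/180 = 1.239184
gamma_S = 8.9 + 47.4 * cos(1.239184)
= 24.33 mN/m

24.33


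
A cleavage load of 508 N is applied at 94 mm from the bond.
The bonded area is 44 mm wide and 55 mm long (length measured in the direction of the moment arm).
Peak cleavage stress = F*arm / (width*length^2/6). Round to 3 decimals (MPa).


Moment = 508 * 94 = 47752 N*mm
Section modulus = 44 * 3025 / 6 = 133100 / 6 mm^3
Stress = 47752 / (133100 / 6) = 286512 / 133100
= 2.153 MPa

2.153


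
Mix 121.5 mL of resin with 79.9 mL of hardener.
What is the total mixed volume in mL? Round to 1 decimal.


Total = 121.5 + 79.9 = 201.4 mL

201.4


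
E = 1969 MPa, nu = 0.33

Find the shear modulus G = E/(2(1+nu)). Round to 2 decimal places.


G = 1969 / (2 * 1.33)
= 740.23 MPa

740.23


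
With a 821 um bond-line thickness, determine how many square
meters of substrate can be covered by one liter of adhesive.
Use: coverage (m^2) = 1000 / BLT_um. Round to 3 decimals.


Coverage = 1000 / 821 = 1.218 m^2

1.218


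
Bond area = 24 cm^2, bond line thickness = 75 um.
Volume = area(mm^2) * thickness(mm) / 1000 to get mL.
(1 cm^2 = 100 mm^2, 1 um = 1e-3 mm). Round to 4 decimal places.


area_mm2 = 24 * 100 = 2400
blt_mm = 75 * 1e-3 = 0.075
vol_mm3 = 2400 * 0.075 = 180.0
vol_mL = 180.0 / 1000 = 0.1800 mL

0.1800


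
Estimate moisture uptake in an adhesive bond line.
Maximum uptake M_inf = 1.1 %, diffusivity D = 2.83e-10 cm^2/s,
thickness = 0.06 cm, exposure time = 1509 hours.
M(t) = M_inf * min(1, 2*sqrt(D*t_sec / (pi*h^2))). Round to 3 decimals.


Convert time: 1509 h = 5432400 s
ratio = min(1, 2*sqrt(2.83e-10*5432400/(pi*0.06^2)))
= 0.737383
M(t) = 1.1 * 0.737383 = 0.811%

0.811


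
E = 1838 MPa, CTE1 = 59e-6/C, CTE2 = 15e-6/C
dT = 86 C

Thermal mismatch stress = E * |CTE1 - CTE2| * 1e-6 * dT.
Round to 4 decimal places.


= 1838 * 44e-6 * 86
= 6.9550 MPa

6.9550


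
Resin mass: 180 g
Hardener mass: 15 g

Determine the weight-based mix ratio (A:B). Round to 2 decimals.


Ratio = 180 / 15 = 12.00

12.00


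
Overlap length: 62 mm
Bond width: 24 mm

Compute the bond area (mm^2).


Bond area = 62 * 24 = 1488 mm^2

1488


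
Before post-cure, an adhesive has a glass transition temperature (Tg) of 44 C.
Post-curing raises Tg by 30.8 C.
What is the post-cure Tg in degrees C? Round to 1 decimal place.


Tg_post = Tg_base + delta_Tg
= 44 + 30.8
= 74.8 C

74.8


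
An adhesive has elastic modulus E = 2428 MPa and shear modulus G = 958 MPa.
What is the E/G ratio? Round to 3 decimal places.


E/G = 2428 / 958 = 2.534

2.534


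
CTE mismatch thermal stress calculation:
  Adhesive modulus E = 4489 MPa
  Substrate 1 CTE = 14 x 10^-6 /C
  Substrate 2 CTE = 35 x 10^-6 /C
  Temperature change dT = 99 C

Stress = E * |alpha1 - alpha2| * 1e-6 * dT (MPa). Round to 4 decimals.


delta_alpha = |14 - 35| = 21 x 10^-6/C
Stress = 4489 * 21e-6 * 99
= 9.3326 MPa

9.3326


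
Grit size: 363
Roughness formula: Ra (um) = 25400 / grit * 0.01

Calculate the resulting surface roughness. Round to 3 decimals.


Ra = 25400 / 363 * 0.01
= 0.700 um

0.700


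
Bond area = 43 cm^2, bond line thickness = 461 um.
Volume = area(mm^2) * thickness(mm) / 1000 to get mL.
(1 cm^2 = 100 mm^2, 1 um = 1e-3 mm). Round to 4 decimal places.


area_mm2 = 43 * 100 = 4300
blt_mm = 461 * 1e-3 = 0.461
vol_mm3 = 4300 * 0.461 = 1982.3
vol_mL = 1982.3 / 1000 = 1.9823 mL

1.9823


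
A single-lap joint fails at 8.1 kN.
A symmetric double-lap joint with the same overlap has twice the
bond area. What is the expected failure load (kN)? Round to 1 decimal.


Double-lap load = 2 * 8.1 = 16.2 kN

16.2


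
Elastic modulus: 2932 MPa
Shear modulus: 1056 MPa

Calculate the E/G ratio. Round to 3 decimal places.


E / G = 2932 / 1056 = 2.777

2.777


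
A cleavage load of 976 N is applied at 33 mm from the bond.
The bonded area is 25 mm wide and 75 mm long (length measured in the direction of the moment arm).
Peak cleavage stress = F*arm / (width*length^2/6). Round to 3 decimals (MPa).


Moment = 976 * 33 = 32208 N*mm
Section modulus = 25 * 5625 / 6 = 140625 / 6 mm^3
Stress = 32208 / (140625 / 6) = 193248 / 140625
= 1.374 MPa

1.374


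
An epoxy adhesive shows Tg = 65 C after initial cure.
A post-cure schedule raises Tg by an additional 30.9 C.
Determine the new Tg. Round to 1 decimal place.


New Tg = 65 + 30.9
= 95.9 C

95.9


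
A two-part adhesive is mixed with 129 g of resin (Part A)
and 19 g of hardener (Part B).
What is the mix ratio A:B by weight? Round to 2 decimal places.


Mix ratio = mass_A / mass_B
= 129 / 19
= 6.79

6.79


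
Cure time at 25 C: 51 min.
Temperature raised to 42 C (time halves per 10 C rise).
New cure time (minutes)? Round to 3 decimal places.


Acceleration factor = 2^(17/10) = 3.2490
New time = 51 / 3.2490 = 15.697 min

15.697


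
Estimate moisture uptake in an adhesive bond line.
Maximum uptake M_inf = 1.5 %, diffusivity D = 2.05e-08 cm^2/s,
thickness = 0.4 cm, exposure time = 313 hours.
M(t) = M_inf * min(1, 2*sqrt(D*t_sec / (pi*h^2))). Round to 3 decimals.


Convert time: 313 h = 1126800 s
ratio = min(1, 2*sqrt(2.05e-08*1126800/(pi*0.4^2)))
= 0.428741
M(t) = 1.5 * 0.428741 = 0.643%

0.643


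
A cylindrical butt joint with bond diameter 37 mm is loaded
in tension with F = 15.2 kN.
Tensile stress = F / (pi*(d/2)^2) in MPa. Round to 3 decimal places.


Area = pi * (37/2)^2 = 1075.2101 mm^2
Stress = 15.2*1000 / 1075.2101
= 14.137 MPa

14.137


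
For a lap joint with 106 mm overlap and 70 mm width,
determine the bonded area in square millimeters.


Area = 106 * 70 = 7420 mm^2

7420


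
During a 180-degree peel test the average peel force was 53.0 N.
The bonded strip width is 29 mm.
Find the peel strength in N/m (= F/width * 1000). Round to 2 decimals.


Peel strength = F/width * 1000
= 53.0 / 29 * 1000
= 1827.59 N/m

1827.59


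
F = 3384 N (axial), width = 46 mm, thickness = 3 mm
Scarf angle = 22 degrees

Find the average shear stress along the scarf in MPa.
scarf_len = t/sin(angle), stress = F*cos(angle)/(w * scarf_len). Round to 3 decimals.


scarf_len = 3/sin(22 deg) = 8.0084
cos(22 deg) = 0.927184
stress = 3384*0.927184/(46*8.0084) = 8.517 MPa

8.517


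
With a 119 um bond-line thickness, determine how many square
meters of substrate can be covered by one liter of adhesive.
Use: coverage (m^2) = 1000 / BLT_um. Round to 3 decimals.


Coverage = 1000 / 119 = 8.403 m^2

8.403


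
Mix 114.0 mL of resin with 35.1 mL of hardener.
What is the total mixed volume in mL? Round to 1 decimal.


Total = 114.0 + 35.1 = 149.1 mL

149.1


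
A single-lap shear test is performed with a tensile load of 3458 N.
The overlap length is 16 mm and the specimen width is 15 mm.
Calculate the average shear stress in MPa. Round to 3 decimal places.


Shear stress = F / (overlap * width)
= 3458 / (16 * 15)
= 3458 / 240
= 14.408 MPa

14.408


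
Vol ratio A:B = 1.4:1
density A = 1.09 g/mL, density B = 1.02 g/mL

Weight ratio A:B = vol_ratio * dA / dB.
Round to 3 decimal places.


Weight ratio = 1.4 * 1.09 / 1.02
= 1.496

1.496


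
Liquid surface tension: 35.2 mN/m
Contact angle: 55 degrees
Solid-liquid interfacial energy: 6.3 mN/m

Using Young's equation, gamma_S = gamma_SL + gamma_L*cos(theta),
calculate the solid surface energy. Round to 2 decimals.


gamma_S = 6.3 + 35.2 * cos(55)
= 26.49 mN/m

26.49


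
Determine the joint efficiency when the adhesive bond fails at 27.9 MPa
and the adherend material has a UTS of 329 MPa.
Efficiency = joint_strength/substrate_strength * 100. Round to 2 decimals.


Joint efficiency = 27.9 / 329 * 100
= 8.48%

8.48


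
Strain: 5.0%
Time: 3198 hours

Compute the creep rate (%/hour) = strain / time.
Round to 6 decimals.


Creep rate = 5.0 / 3198
= 0.001563 %/h

0.001563


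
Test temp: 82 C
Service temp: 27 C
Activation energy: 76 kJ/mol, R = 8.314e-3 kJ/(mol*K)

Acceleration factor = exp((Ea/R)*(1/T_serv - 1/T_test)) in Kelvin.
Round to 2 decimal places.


AF = exp((76/0.008314)*(1/300.15 - 1/355.15))
= 111.77

111.77


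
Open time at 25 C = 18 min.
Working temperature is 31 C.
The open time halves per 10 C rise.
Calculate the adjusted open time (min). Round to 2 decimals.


factor = 2^((31 - 25) / 10) = 1.5157
ot = 18 / 1.5157 = 11.88 min

11.88


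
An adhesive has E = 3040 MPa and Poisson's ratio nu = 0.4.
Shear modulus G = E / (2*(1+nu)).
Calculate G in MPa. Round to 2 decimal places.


G = 3040 / (2*(1+0.4))
= 3040 / 2.80
= 1085.71 MPa

1085.71


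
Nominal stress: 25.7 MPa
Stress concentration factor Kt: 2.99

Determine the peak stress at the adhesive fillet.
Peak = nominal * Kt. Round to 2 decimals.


Peak stress = 25.7 * 2.99
= 76.84 MPa

76.84


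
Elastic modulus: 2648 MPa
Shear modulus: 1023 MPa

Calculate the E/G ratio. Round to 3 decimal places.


E / G = 2648 / 1023 = 2.588

2.588


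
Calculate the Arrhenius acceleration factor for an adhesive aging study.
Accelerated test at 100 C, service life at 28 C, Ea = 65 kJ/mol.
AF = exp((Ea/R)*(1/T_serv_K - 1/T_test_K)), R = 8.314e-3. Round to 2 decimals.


T_test = 373.15 K, T_serv = 301.15 K
Ea/R = 65 / 0.008314 = 7818.14
AF = exp(7818.14 * (1/301.15 - 1/373.15))
= 149.79

149.79


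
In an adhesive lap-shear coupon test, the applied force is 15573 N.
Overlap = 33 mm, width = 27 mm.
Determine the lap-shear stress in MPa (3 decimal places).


stress = F / (overlap * width)
= 15573 / (33 * 27)
= 17.478 MPa

17.478


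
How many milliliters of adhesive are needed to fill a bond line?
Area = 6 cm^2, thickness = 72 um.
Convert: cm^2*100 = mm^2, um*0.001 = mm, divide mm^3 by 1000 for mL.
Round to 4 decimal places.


= (6 * 100) * (72 * 0.001) / 1000
= 0.0432 mL

0.0432


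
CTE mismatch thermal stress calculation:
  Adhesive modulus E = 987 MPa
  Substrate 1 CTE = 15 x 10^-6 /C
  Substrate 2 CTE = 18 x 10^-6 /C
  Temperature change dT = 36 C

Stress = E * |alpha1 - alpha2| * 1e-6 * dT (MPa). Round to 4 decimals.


delta_alpha = |15 - 18| = 3 x 10^-6/C
Stress = 987 * 3e-6 * 36
= 0.1066 MPa

0.1066


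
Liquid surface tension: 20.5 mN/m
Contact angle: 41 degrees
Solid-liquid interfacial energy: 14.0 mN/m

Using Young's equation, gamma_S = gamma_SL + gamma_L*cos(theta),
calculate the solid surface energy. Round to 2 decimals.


gamma_S = 14.0 + 20.5 * cos(41)
= 29.47 mN/m

29.47


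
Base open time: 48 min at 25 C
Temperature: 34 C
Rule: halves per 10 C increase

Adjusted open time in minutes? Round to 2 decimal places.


Acceleration = 2^((34-25)/10) = 1.8661
Open time = 48 / 1.8661 = 25.72 min

25.72


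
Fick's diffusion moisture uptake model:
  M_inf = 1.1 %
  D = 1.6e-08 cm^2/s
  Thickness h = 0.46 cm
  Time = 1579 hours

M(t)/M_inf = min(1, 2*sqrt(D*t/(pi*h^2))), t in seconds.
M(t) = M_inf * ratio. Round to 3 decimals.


t_sec = 1579 * 3600 = 5684400
ratio = 2*sqrt(1.6e-08*5684400/(pi*0.46^2))
= min(1, 0.739775)
= 0.739775
M(t) = 1.1 * 0.739775 = 0.814 %

0.814


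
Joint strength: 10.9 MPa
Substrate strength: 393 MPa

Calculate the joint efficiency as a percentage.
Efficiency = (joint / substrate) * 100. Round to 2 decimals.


Efficiency = (10.9 / 393) * 100 = 2.77%

2.77


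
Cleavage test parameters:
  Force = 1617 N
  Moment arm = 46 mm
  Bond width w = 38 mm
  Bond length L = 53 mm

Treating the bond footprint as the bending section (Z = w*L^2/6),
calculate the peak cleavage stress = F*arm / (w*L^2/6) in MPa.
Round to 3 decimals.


M = 1617 * 46 = 74382 N*mm
Z = 38 * 53^2 / 6 = 106742 / 6 mm^3
sigma = M / Z = 6 * 74382 / 106742 = 446292 / 106742
= 4.181 MPa

4.181


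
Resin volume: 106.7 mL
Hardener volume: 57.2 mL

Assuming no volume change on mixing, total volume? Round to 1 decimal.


V_total = 106.7 + 57.2 = 163.9 mL

163.9


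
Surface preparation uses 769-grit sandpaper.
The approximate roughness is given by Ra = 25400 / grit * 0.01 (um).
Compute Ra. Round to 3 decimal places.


Ra = 25400 / 769 * 0.01
= 254 / 769
= 0.330 um

0.330


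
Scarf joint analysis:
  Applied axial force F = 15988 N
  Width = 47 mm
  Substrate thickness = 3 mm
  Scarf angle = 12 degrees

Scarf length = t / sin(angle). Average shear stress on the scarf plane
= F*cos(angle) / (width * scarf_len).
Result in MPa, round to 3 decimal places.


Scarf length = 3 / sin(12 deg) = 14.4292 mm
cos(12 deg) = 0.978148
Shear = 15988 * 0.978148 / (47 * 14.4292)
= 23.060 MPa

23.060


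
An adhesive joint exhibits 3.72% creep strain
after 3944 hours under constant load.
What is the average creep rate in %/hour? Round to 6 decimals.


Creep rate = strain / time
= 3.72 / 3944
= 0.000943 %/h

0.000943


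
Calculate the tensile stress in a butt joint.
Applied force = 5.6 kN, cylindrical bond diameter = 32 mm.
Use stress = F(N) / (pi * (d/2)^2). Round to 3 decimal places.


A = pi * 16.0^2 = 804.2477 mm^2
sigma = 5600.0 / 804.2477 = 6.963 MPa

6.963


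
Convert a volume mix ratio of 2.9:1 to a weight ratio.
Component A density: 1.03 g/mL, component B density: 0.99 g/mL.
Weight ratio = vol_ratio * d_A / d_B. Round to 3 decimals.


= 2.9 * 1.03 / 0.99 = 3.017

3.017


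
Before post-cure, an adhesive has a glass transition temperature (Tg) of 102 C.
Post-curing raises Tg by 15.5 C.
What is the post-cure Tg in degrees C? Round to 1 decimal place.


Tg_post = Tg_base + delta_Tg
= 102 + 15.5
= 117.5 C

117.5


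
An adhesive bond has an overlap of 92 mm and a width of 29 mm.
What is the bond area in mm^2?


Bond area = overlap * width
= 92 * 29
= 2668 mm^2

2668


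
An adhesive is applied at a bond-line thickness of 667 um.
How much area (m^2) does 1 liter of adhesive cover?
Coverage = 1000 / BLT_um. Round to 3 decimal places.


Coverage = 1000 / 667 = 1.499 m^2

1.499


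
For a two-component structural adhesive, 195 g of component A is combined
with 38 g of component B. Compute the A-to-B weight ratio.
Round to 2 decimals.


Weight ratio A:B = 195 / 38
= 5.13

5.13


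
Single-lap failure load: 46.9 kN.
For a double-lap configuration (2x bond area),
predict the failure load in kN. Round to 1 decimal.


Failure load = 46.9 * 2 = 93.8 kN

93.8


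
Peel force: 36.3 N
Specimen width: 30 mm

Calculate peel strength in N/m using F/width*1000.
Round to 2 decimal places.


Peel strength = 36.3 / 30 * 1000 = 1210.00 N/m

1210.00


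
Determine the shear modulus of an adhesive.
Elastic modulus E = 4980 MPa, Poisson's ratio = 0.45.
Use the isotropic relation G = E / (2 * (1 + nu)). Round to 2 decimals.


G = 4980 / (2*(1+0.45)) = 4980 / 2.90
= 1717.24 MPa

1717.24


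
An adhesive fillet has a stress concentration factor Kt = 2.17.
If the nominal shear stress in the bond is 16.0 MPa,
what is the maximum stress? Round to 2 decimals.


Max stress = 16.0 * 2.17 = 34.72 MPa

34.72


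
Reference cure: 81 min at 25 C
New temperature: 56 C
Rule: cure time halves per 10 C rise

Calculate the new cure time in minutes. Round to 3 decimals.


factor = 2^((56-25)/10) = 8.5742
t_new = 81 / 8.5742 = 9.447 min

9.447


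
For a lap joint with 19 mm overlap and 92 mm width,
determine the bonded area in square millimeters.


Area = 19 * 92 = 1748 mm^2

1748


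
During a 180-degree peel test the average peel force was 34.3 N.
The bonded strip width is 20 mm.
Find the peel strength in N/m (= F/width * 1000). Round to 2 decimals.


Peel strength = F/width * 1000
= 34.3 / 20 * 1000
= 1715.00 N/m

1715.00


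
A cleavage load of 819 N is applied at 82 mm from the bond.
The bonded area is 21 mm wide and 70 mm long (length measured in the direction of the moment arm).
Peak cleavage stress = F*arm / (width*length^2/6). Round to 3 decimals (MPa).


Moment = 819 * 82 = 67158 N*mm
Section modulus = 21 * 4900 / 6 = 102900 / 6 mm^3
Stress = 67158 / (102900 / 6) = 402948 / 102900
= 3.916 MPa

3.916


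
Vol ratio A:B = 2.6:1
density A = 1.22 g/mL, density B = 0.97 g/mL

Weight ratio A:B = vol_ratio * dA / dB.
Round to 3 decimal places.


Weight ratio = 2.6 * 1.22 / 0.97
= 3.270

3.270


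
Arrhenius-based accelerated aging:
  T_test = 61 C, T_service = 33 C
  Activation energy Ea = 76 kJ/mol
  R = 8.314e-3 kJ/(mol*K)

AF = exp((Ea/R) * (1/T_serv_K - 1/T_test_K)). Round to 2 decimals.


T_test_K = 334.15, T_serv_K = 306.15
AF = exp((76/8.314e-3) * (1/306.15 - 1/334.15))
= 12.21

12.21


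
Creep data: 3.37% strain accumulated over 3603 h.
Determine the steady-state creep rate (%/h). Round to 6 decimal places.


Rate = 3.37 / 3603 = 0.000935 %/h

0.000935


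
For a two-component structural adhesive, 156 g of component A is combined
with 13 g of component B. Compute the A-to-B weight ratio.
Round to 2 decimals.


Weight ratio A:B = 156 / 13
= 12.00

12.00


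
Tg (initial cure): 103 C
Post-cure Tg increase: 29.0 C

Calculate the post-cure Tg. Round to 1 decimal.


Post-cure Tg = 103 + 29.0 = 132.0 C

132.0


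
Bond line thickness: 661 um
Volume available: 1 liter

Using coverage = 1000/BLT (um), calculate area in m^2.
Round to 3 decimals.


1 L = 1e6 mm^3, thickness = 661 um = 0.661 mm
Area = 1e6 / 0.661 mm^2 = (1e6 / 0.661) / 1e6 m^2 = 1000 / 661 m^2
= 1.513 m^2

1.513


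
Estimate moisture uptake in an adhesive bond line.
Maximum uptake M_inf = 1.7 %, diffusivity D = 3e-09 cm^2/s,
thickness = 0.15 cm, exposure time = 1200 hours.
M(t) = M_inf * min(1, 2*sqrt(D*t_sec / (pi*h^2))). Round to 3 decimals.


Convert time: 1200 h = 4320000 s
ratio = min(1, 2*sqrt(3e-09*4320000/(pi*0.15^2)))
= 0.856380
M(t) = 1.7 * 0.856380 = 1.456%

1.456


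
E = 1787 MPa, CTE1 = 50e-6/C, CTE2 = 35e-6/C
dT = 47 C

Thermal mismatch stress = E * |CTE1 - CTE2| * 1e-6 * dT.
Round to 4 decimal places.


= 1787 * 15e-6 * 47
= 1.2598 MPa

1.2598


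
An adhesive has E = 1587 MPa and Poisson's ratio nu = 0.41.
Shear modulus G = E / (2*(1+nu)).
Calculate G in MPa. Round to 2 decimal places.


G = 1587 / (2*(1+0.41))
= 1587 / 2.82
= 562.77 MPa

562.77


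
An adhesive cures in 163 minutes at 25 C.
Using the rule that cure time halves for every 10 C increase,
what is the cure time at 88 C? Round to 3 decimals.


Factor = 2^((88 - 25) / 10) = 78.7932
Cure time = 163 / 78.7932
= 2.069 minutes

2.069


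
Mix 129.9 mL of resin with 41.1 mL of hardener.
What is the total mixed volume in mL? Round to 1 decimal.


Total = 129.9 + 41.1 = 171.0 mL

171.0


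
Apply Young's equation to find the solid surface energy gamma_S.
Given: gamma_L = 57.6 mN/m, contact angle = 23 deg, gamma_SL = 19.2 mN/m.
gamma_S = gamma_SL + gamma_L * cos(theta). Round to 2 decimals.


theta_rad = 23 * pi/180 = 0.401426
gamma_S = 19.2 + 57.6 * cos(0.401426)
= 72.22 mN/m

72.22


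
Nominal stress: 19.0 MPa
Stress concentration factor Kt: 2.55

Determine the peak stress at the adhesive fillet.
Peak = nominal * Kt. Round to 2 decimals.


Peak stress = 19.0 * 2.55
= 48.45 MPa

48.45


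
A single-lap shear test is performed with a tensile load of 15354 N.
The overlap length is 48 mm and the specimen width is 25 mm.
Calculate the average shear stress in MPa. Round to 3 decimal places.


Shear stress = F / (overlap * width)
= 15354 / (48 * 25)
= 15354 / 1200
= 12.795 MPa

12.795


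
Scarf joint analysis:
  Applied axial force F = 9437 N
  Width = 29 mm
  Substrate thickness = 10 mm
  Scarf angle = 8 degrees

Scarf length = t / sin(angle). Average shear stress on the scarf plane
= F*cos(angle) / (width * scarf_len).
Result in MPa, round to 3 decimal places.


Scarf length = 10 / sin(8 deg) = 71.8530 mm
cos(8 deg) = 0.990268
Shear = 9437 * 0.990268 / (29 * 71.8530)
= 4.485 MPa

4.485


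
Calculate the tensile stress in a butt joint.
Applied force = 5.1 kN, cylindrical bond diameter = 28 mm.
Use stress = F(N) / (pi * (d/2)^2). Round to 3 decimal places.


A = pi * 14.0^2 = 615.7522 mm^2
sigma = 5100.0 / 615.7522 = 8.283 MPa

8.283


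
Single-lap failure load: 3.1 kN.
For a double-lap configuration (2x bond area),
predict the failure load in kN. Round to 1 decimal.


Failure load = 3.1 * 2 = 6.2 kN

6.2


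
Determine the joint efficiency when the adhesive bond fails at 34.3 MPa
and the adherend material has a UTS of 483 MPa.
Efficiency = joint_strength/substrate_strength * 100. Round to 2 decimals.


Joint efficiency = 34.3 / 483 * 100
= 7.10%

7.10


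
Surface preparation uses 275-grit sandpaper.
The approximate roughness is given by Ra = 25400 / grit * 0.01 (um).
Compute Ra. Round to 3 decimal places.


Ra = 25400 / 275 * 0.01
= 254 / 275
= 0.924 um

0.924


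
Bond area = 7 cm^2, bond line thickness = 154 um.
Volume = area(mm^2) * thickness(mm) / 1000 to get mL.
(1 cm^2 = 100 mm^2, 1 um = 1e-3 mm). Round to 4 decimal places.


area_mm2 = 7 * 100 = 700
blt_mm = 154 * 1e-3 = 0.154
vol_mm3 = 700 * 0.154 = 107.8
vol_mL = 107.8 / 1000 = 0.1078 mL

0.1078


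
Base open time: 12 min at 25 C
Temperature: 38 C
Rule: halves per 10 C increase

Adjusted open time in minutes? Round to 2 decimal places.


Acceleration = 2^((38-25)/10) = 2.4623
Open time = 12 / 2.4623 = 4.87 min

4.87


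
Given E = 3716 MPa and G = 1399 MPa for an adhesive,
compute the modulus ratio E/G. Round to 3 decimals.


E/G ratio = 3716 / 1399 = 2.656

2.656


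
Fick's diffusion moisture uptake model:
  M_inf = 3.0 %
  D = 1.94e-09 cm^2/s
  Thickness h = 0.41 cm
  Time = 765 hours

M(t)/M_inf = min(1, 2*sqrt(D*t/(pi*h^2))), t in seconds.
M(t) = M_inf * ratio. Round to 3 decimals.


t_sec = 765 * 3600 = 2754000
ratio = 2*sqrt(1.94e-09*2754000/(pi*0.41^2))
= min(1, 0.201166)
= 0.201166
M(t) = 3.0 * 0.201166 = 0.603 %

0.603


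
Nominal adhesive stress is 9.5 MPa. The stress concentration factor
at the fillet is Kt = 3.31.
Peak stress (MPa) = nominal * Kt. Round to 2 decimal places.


Peak = 9.5 * 3.31 = 31.45 MPa

31.45


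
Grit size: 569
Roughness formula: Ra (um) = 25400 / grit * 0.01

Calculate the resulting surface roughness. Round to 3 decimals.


Ra = 25400 / 569 * 0.01
= 0.446 um

0.446


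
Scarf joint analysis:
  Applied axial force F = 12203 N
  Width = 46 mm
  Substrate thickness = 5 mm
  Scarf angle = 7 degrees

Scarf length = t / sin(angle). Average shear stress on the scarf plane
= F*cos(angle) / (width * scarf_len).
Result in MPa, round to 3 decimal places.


Scarf length = 5 / sin(7 deg) = 41.0275 mm
cos(7 deg) = 0.992546
Shear = 12203 * 0.992546 / (46 * 41.0275)
= 6.418 MPa

6.418


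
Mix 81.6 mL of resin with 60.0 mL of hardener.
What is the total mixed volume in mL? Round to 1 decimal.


Total = 81.6 + 60.0 = 141.6 mL

141.6


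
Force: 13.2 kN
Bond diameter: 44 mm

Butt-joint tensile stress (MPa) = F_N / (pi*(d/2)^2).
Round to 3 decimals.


F_N = 13.2 * 1000 = 13200.0 N
A = pi*(22.0)^2 = 1520.5308 mm^2
stress = 13200.0 / 1520.5308 = 8.681 MPa

8.681


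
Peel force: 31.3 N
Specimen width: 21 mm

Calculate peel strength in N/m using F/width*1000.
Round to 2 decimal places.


Peel strength = 31.3 / 21 * 1000 = 1490.48 N/m

1490.48


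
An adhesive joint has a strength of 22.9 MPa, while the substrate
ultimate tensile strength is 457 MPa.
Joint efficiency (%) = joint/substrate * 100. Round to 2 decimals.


Efficiency = 22.9 / 457 * 100
= 5.01%

5.01


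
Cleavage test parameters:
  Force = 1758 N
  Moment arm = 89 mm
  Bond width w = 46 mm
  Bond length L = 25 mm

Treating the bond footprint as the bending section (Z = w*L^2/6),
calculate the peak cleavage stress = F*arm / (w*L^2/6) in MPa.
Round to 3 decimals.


M = 1758 * 89 = 156462 N*mm
Z = 46 * 25^2 / 6 = 28750 / 6 mm^3
sigma = M / Z = 6 * 156462 / 28750 = 938772 / 28750
= 32.653 MPa

32.653
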